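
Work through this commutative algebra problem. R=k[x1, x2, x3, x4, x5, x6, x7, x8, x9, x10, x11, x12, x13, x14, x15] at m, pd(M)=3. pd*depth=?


pd+depth=15
depth=15-3=12
pd*depth=3*12=36


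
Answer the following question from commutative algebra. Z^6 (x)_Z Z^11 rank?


rank(M(x)N) = rank(M)*rank(N)
6*11 = 66


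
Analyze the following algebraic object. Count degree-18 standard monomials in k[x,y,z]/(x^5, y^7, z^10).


Need i<5, j<7, k<10 with i+j+k=18.
For each i, j ranges over max(0,18-i-9)..min(6,18-i):
  i=0: j in [9,6] -> 0
  i=1: j in [8,6] -> 0
  i=2: j in [7,6] -> 0
  i=3: j in [6,6] -> 1
  i=4: j in [5,6] -> 2
H(18) = 0+0+0+1+2 = 3


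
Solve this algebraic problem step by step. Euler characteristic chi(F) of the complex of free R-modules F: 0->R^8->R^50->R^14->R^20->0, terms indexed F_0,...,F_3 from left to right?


chi = sum (-1)^i * rank:
(-1)^0*8=8
(-1)^1*50=-50
(-1)^2*14=14
(-1)^3*20=-20
chi=-48


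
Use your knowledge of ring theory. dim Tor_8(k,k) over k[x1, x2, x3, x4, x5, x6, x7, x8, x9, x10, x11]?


Koszul: C(n,i)=C(11,8)=165


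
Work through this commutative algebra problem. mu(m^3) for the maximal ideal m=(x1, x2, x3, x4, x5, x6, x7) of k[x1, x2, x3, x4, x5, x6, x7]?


Graded Nakayama: mu(m^d) = dim_k (m^d/m^(d+1)) = #degree-3 monomials in 7 vars
C(n+d-1,d)=C(9,3)=84


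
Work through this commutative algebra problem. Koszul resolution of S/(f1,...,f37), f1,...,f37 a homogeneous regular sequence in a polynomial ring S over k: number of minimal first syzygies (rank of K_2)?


Regular sequence => Koszul complex is the minimal free resolution.
Syz_1 minimally generated by Koszul relations f_i*e_j - f_j*e_i (i<j): mu(Syz_1) = beta_2 = C(m,2) = m(m-1)/2
m=37
37*36/2 = 666


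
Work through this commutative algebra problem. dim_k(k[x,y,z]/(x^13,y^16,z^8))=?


Basis: x^iy^jz^k, i<13,j<16,k<8
13*16*8=1664


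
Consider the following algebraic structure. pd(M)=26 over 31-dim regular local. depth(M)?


pd+depth=depth(R)=31
depth=31-26=5


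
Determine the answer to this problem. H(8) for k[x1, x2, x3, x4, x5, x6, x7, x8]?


C(d+n-1,n-1)=C(15,7)=6435


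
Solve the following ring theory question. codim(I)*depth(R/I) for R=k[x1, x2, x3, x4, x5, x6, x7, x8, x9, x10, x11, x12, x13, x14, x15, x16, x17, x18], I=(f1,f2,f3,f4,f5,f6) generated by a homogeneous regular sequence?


codim=6, depth=dim(R/I)=18-6=12
Product=6*12=72


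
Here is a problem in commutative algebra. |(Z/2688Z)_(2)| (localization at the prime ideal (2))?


2-primary part: 2688=2^7*21
Size=2^7=128


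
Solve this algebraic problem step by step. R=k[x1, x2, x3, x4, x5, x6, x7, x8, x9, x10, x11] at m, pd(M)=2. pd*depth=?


pd+depth=11
depth=11-2=9
pd*depth=2*9=18


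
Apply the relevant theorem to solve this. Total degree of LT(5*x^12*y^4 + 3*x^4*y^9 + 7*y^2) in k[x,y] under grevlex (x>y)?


LT: 5*x^12*y^4
deg_x=12, deg_y=4
Total=12+4=16


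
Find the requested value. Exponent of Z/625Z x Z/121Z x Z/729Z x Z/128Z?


Exponent = lcm of the cyclic orders; pairwise coprime => product.
5^4*11^2*3^6*2^7=625*121*729*128=7056720000


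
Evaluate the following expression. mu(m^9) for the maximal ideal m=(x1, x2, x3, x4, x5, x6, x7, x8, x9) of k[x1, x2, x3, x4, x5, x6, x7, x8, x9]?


Graded Nakayama: mu(m^d) = dim_k (m^d/m^(d+1)) = #degree-9 monomials in 9 vars
C(n+d-1,d)=C(17,9)=24310


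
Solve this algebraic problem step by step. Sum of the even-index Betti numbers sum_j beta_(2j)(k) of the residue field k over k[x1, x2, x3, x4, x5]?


Koszul resolution: beta_i(k)=C(n,i), n=5
sum_even C(5,i) = 2^(n-1) = 2^4 = 16


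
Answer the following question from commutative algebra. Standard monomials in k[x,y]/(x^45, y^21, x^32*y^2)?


k[x,y]/I, I = (x^45, y^21, x^32*y^2)
Rect: 45x21=945. Corner: (45-32)x(21-2)=247.
dim = 945-247 = 698


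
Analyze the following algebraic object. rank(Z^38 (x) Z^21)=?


rank(M(x)N) = rank(M)*rank(N)
38*21 = 798


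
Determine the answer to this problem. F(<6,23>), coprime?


gcd(6,23)=1 => F=ab-a-b=6*23-6-23=138-29=109


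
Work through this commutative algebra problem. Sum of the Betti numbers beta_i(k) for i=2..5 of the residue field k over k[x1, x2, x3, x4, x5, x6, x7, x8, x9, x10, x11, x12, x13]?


Koszul resolution: beta_i(k)=C(n,i), n=13
C(13,2)=78, C(13,3)=286, C(13,4)=715, C(13,5)=1287
Sum=2366


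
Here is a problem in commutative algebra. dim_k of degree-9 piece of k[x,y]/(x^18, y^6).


k[x,y], I = (x^18, y^6), d = 9
Need i < 18 and d-i < 6.
Range: 4 <= i <= 9.
H(9) = 6


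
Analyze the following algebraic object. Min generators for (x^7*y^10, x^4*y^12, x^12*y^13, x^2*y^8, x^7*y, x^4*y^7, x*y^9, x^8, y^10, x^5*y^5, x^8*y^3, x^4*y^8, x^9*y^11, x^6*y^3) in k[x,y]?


Remove redundant (divisible by others).
x^4*y^8 redundant.
x^4*y^12 redundant.
x^7*y^10 redundant.
x^8*y^3 redundant.
x^12*y^13 redundant.
x^9*y^11 redundant.
Min: x^8, x^7*y, x^6*y^3, x^5*y^5, x^4*y^7, x^2*y^8, x*y^9, y^10
Count=8


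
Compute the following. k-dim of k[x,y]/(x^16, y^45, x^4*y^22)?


k[x,y]/I, I = (x^16, y^45, x^4*y^22)
Rect: 16x45=720. Corner: (16-4)x(45-22)=276.
dim = 720-276 = 444


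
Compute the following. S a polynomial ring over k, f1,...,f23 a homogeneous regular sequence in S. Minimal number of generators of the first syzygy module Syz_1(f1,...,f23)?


Regular sequence => Koszul complex is the minimal free resolution.
Syz_1 minimally generated by Koszul relations f_i*e_j - f_j*e_i (i<j): mu(Syz_1) = beta_2 = C(m,2) = m(m-1)/2
m=23
23*22/2 = 253


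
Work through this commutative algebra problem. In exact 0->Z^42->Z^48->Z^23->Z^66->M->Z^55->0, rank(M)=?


Alt sum=0:
(-1)^0*42 + (-1)^1*48 + (-1)^2*23 + (-1)^3*66 + (-1)^4*? + (-1)^5*55=0
rank(M)=104


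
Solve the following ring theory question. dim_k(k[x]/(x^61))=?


Basis: 1,x,...,x^60
dim=61


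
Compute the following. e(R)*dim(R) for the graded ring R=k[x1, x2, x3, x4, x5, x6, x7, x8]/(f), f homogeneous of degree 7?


e(R)=deg(f)=7, dim(R)=8-1=7
e*dim=7*7=49


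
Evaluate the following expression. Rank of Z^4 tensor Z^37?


rank(M(x)N) = rank(M)*rank(N)
4*37 = 148


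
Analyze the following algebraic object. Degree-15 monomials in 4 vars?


C(d+n-1,n-1)=C(18,3)=816


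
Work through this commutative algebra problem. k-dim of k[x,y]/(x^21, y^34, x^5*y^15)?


k[x,y]/I, I = (x^21, y^34, x^5*y^15)
Rect: 21x34=714. Corner: (21-5)x(34-15)=304.
dim = 714-304 = 410


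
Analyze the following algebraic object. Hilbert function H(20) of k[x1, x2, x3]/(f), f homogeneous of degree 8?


C(22,2)-C(14,2)=231-91=140


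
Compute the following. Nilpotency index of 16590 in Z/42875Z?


16590^k mod 42875:
k=1: 16590
k=2: 13475
k=3: 0
First zero at k = 3


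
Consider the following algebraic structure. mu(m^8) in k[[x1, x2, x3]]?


C(n+d-1,d)=C(10,8)=45


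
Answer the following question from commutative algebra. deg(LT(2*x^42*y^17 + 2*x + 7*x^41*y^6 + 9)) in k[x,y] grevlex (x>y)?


LT: 2*x^42*y^17
deg_x=42, deg_y=17
Total=42+17=59


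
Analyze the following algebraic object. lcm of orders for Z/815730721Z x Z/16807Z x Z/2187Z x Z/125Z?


Exponent = lcm of the cyclic orders; pairwise coprime => product.
13^8*7^5*3^7*5^3=815730721*16807*2187*125=3747967485037673625


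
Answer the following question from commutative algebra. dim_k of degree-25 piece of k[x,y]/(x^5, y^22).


k[x,y], I = (x^5, y^22), d = 25
Need i < 5 and d-i < 22.
Range: 4 <= i <= 4.
H(25) = 1


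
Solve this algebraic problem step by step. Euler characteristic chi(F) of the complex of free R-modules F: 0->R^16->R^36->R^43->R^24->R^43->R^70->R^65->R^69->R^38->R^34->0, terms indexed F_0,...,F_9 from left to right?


chi = sum (-1)^i * rank:
(-1)^0*16=16
(-1)^1*36=-36
(-1)^2*43=43
(-1)^3*24=-24
(-1)^4*43=43
(-1)^5*70=-70
(-1)^6*65=65
(-1)^7*69=-69
(-1)^8*38=38
(-1)^9*34=-34
chi=-28


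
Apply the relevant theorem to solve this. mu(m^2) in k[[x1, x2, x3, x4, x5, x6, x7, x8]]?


C(n+d-1,d)=C(9,2)=36


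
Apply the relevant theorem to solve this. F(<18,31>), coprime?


gcd(18,31)=1 => F=ab-a-b=18*31-18-31=558-49=509


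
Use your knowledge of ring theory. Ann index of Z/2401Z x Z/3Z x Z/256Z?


Exponent = lcm of the cyclic orders; pairwise coprime => product.
7^4*3^1*2^8=2401*3*256=1843968


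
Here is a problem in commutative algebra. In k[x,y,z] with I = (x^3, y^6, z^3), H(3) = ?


Need i<3, j<6, k<3 with i+j+k=3.
For each i, j ranges over max(0,3-i-2)..min(5,3-i):
  i=0: j in [1,3] -> 3
  i=1: j in [0,2] -> 3
  i=2: j in [0,1] -> 2
H(3) = 3+3+2 = 8


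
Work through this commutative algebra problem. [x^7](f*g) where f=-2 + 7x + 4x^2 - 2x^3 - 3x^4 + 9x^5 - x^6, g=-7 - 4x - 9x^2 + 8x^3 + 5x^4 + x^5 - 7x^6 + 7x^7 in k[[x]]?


[x^7] = sum a_i*b_j, i+j=7
  -2*7=-14
  7*-7=-49
  4*1=4
  -2*5=-10
  -3*8=-24
  9*-9=-81
  -1*-4=4
Sum=-170


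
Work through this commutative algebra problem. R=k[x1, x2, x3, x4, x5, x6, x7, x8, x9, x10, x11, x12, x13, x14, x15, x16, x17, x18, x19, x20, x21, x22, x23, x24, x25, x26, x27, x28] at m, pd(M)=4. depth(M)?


pd+depth=depth(R)=28
depth=28-4=24


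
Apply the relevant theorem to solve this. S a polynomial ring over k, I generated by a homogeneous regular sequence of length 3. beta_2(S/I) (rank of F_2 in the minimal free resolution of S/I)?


Regular sequence => Koszul complex is the minimal free resolution.
Syz_1 minimally generated by Koszul relations f_i*e_j - f_j*e_i (i<j): mu(Syz_1) = beta_2 = C(m,2) = m(m-1)/2
m=3
3*2/2 = 3


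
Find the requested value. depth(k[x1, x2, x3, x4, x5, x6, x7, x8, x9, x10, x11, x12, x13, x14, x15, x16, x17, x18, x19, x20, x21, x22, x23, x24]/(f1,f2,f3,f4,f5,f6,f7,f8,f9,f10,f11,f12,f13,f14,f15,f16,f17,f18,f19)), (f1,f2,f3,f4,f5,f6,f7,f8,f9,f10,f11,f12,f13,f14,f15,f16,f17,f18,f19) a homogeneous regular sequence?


depth(R)=24
depth(R/I)=24-19=5


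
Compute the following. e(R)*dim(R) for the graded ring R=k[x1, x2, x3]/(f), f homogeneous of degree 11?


e(R)=deg(f)=11, dim(R)=3-1=2
e*dim=11*2=22


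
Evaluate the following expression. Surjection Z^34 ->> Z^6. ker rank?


rank(ker) = 34-6 = 28


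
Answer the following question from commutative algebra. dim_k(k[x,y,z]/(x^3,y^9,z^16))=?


Basis: x^iy^jz^k, i<3,j<9,k<16
3*9*16=432


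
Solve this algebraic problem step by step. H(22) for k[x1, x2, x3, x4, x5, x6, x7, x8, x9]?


C(d+n-1,n-1)=C(30,8)=5852925


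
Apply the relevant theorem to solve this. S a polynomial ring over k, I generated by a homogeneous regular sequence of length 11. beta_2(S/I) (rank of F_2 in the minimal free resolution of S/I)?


Regular sequence => Koszul complex is the minimal free resolution.
Syz_1 minimally generated by Koszul relations f_i*e_j - f_j*e_i (i<j): mu(Syz_1) = beta_2 = C(m,2) = m(m-1)/2
m=11
11*10/2 = 55


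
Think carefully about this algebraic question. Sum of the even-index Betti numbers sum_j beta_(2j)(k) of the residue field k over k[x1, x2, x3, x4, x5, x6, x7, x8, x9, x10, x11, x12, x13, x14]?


Koszul resolution: beta_i(k)=C(n,i), n=14
sum_even C(14,i) = 2^(n-1) = 2^13 = 8192


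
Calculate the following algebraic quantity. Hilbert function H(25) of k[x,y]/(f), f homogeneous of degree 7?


H(t)=d for t>=d-1.
d=7, t=25
H(25)=7


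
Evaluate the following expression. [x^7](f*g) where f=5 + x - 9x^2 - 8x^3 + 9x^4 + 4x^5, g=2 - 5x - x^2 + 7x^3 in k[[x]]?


[x^7] = sum a_i*b_j, i+j=7
  9*7=63
  4*-1=-4
Sum=59


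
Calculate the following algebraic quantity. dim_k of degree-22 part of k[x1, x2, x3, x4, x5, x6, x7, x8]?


C(d+n-1,n-1)=C(29,7)=1560780


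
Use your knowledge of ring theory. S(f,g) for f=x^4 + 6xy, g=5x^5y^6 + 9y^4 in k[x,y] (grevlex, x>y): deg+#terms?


LT(f)=x^4, LT(g)=5x^5y^6
lcm(LM)=x^5y^6
S(f,g) (scaled by 5 to clear denominators) = 5xy^6*f - 1*g = 30x^2y^7 - 9y^4
2 terms, deg 9.
9+2=11


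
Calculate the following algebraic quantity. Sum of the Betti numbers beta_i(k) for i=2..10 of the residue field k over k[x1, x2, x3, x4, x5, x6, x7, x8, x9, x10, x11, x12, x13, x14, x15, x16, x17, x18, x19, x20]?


Koszul resolution: beta_i(k)=C(n,i), n=20
C(20,2)=190, C(20,3)=1140, C(20,4)=4845, C(20,5)=15504, C(20,6)=38760, C(20,7)=77520, C(20,8)=125970, C(20,9)=167960, C(20,10)=184756
Sum=616645


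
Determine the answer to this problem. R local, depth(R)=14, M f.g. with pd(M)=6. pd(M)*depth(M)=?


pd+depth=14
depth=14-6=8
pd*depth=6*8=48


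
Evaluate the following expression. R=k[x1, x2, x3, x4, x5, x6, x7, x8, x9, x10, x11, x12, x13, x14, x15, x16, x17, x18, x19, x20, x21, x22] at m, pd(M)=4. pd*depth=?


pd+depth=22
depth=22-4=18
pd*depth=4*18=72


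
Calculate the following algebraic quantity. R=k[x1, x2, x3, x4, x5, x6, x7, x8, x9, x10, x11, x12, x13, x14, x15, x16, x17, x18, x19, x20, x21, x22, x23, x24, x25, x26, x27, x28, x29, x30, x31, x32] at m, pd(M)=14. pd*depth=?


pd+depth=32
depth=32-14=18
pd*depth=14*18=252


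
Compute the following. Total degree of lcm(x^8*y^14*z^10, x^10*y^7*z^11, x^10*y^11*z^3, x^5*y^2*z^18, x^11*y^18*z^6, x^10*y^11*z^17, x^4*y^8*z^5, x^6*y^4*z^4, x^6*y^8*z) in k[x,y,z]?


lcm = componentwise max:
x: max(8,10,10,5,11,10,4,6,6)=11
y: max(14,7,11,2,18,11,8,4,8)=18
z: max(10,11,3,18,6,17,5,4,1)=18
Total=11+18+18=47


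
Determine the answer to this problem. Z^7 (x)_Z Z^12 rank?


rank(M(x)N) = rank(M)*rank(N)
7*12 = 84


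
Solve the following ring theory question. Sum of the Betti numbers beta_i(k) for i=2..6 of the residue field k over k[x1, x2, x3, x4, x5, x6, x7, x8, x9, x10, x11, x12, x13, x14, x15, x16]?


Koszul resolution: beta_i(k)=C(n,i), n=16
C(16,2)=120, C(16,3)=560, C(16,4)=1820, C(16,5)=4368, C(16,6)=8008
Sum=14876


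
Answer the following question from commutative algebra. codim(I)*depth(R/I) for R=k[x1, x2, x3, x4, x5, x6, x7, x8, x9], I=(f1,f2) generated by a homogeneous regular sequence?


codim=2, depth=dim(R/I)=9-2=7
Product=2*7=14


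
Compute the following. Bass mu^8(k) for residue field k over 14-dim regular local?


C(n,i)=C(14,8)=3003


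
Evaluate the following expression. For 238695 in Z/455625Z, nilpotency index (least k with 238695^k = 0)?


238695^k mod 455625:
k=1: 238695
k=2: 308025
k=3: 276750
k=4: 50625
k=5: 303750
k=6: 0
First zero at k = 6


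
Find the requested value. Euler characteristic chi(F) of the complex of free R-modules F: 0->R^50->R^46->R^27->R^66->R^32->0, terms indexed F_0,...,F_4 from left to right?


chi = sum (-1)^i * rank:
(-1)^0*50=50
(-1)^1*46=-46
(-1)^2*27=27
(-1)^3*66=-66
(-1)^4*32=32
chi=-3


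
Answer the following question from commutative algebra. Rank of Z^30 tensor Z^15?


rank(M(x)N) = rank(M)*rank(N)
30*15 = 450


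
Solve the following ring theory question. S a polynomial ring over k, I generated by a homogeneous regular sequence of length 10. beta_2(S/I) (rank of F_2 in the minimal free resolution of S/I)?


Regular sequence => Koszul complex is the minimal free resolution.
Syz_1 minimally generated by Koszul relations f_i*e_j - f_j*e_i (i<j): mu(Syz_1) = beta_2 = C(m,2) = m(m-1)/2
m=10
10*9/2 = 45


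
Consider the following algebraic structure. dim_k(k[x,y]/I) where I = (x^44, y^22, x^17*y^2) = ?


k[x,y]/I, I = (x^44, y^22, x^17*y^2)
Rect: 44x22=968. Corner: (44-17)x(22-2)=540.
dim = 968-540 = 428


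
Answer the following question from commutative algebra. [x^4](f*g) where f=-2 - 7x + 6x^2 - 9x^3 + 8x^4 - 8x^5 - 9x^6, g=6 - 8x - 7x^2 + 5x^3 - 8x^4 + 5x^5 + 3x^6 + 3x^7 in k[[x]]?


[x^4] = sum a_i*b_j, i+j=4
  -2*-8=16
  -7*5=-35
  6*-7=-42
  -9*-8=72
  8*6=48
Sum=59


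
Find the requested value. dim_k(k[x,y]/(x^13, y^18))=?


Basis: x^i*y^j, i<13, j<18
13*18=234


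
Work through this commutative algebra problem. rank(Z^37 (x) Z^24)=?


rank(M(x)N) = rank(M)*rank(N)
37*24 = 888


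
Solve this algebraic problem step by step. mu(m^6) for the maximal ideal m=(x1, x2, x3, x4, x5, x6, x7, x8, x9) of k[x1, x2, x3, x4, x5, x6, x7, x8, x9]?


Graded Nakayama: mu(m^d) = dim_k (m^d/m^(d+1)) = #degree-6 monomials in 9 vars
C(n+d-1,d)=C(14,6)=3003


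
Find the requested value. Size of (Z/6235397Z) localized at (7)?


7-primary part: 6235397=7^6*53
Size=7^6=117649


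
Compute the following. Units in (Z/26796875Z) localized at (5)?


Local ring = Z/78125Z.
phi(78125) = 5^6*(5-1) = 62500


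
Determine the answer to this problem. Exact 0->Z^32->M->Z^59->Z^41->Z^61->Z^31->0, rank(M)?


Alt sum=0:
(-1)^0*32 + (-1)^1*? + (-1)^2*59 + (-1)^3*41 + (-1)^4*61 + (-1)^5*31=0
rank(M)=80


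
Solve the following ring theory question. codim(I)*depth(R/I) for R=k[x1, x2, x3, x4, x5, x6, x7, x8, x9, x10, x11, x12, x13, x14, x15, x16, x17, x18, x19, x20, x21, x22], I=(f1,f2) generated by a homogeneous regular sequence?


codim=2, depth=dim(R/I)=22-2=20
Product=2*20=40


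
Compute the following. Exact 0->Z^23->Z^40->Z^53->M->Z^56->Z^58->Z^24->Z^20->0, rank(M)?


Alt sum=0:
(-1)^0*23 + (-1)^1*40 + (-1)^2*53 + (-1)^3*? + (-1)^4*56 + (-1)^5*58 + (-1)^6*24 + (-1)^7*20=0
rank(M)=38


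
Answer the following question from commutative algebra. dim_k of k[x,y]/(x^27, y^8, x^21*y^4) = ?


k[x,y]/I, I = (x^27, y^8, x^21*y^4)
Rect: 27x8=216. Corner: (27-21)x(8-4)=24.
dim = 216-24 = 192


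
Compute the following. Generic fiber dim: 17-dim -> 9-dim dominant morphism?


dim(fiber)=dim(X)-dim(Y)=17-9=8


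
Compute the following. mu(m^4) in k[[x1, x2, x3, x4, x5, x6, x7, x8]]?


C(n+d-1,d)=C(11,4)=330


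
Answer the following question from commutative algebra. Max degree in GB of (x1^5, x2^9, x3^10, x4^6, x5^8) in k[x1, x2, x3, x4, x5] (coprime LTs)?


Pure powers, coprime LTs => already GB.
Degrees: 5, 9, 10, 6, 8
Max=10


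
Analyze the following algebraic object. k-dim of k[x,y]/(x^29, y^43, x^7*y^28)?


k[x,y]/I, I = (x^29, y^43, x^7*y^28)
Rect: 29x43=1247. Corner: (29-7)x(43-28)=330.
dim = 1247-330 = 917


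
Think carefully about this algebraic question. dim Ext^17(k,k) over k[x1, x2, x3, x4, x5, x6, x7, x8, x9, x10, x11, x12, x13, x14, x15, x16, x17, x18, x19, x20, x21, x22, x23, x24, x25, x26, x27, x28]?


C(n,i)=C(28,17)=21474180


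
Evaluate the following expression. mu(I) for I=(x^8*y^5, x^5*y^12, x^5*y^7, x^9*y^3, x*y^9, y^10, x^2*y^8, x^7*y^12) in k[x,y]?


Remove redundant (divisible by others).
x^7*y^12 redundant.
x^5*y^12 redundant.
Min: x^9*y^3, x^8*y^5, x^5*y^7, x^2*y^8, x*y^9, y^10
Count=6


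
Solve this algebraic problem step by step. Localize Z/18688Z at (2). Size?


2-primary part: 18688=2^8*73
Size=2^8=256


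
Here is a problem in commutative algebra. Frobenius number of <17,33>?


gcd(17,33)=1 => F=ab-a-b=17*33-17-33=561-50=511


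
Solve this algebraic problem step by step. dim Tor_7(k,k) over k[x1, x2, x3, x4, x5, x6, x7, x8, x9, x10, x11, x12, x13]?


Koszul: C(n,i)=C(13,7)=1716


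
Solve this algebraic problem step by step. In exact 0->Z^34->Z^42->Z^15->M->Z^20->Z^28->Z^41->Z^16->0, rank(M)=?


Alt sum=0:
(-1)^0*34 + (-1)^1*42 + (-1)^2*15 + (-1)^3*? + (-1)^4*20 + (-1)^5*28 + (-1)^6*41 + (-1)^7*16=0
rank(M)=24


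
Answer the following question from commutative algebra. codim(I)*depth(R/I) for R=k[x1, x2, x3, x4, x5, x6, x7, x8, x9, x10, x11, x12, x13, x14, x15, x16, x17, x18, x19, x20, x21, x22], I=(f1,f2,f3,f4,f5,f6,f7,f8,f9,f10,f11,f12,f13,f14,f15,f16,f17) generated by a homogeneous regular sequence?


codim=17, depth=dim(R/I)=22-17=5
Product=17*5=85


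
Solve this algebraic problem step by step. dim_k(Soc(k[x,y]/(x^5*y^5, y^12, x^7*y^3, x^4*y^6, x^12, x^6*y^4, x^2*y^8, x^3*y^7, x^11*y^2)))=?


Socle = ann(m) = span of standard monomials u with x*u, y*u in I (staircase corners).
Minimal generators: x^12, x^11*y^2, x^7*y^3, x^6*y^4, x^5*y^5, x^4*y^6, x^3*y^7, x^2*y^8, y^12
Corners: xy^11, x^2y^7, x^3y^6, x^4y^5, x^5y^4, x^6y^3, x^10y^2, x^11y
Socle dim=8


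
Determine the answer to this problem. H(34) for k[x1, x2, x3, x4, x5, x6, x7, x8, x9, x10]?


C(d+n-1,n-1)=C(43,9)=563921995


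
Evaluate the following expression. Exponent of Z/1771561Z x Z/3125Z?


Exponent = lcm of the cyclic orders; pairwise coprime => product.
11^6*5^5=1771561*3125=5536128125


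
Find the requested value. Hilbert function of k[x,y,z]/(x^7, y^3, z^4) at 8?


Need i<7, j<3, k<4 with i+j+k=8.
For each i, j ranges over max(0,8-i-3)..min(2,8-i):
  i=0: j in [5,2] -> 0
  i=1: j in [4,2] -> 0
  i=2: j in [3,2] -> 0
  i=3: j in [2,2] -> 1
  i=4: j in [1,2] -> 2
  i=5: j in [0,2] -> 3
  i=6: j in [0,2] -> 3
H(8) = 0+0+0+1+2+3+3 = 9


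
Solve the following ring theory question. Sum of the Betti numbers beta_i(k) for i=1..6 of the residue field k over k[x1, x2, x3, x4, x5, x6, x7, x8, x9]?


Koszul resolution: beta_i(k)=C(n,i), n=9
C(9,1)=9, C(9,2)=36, C(9,3)=84, C(9,4)=126, C(9,5)=126, C(9,6)=84
Sum=465


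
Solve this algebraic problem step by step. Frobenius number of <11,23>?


gcd(11,23)=1 => F=ab-a-b=11*23-11-23=253-34=219


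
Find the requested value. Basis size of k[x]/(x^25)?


Basis: 1,x,...,x^24
dim=25


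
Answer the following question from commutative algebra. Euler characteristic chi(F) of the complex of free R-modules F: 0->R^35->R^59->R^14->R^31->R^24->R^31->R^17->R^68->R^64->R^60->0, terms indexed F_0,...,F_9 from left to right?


chi = sum (-1)^i * rank:
(-1)^0*35=35
(-1)^1*59=-59
(-1)^2*14=14
(-1)^3*31=-31
(-1)^4*24=24
(-1)^5*31=-31
(-1)^6*17=17
(-1)^7*68=-68
(-1)^8*64=64
(-1)^9*60=-60
chi=-95


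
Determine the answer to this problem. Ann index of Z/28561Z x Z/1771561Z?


Exponent = lcm of the cyclic orders; pairwise coprime => product.
13^4*11^6=28561*1771561=50597553721


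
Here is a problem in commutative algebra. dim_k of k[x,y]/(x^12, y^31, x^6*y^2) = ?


k[x,y]/I, I = (x^12, y^31, x^6*y^2)
Rect: 12x31=372. Corner: (12-6)x(31-2)=174.
dim = 372-174 = 198


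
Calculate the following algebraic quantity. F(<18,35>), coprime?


gcd(18,35)=1 => F=ab-a-b=18*35-18-35=630-53=577


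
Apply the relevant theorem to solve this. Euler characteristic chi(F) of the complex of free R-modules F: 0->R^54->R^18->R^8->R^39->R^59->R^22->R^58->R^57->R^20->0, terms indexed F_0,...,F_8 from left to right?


chi = sum (-1)^i * rank:
(-1)^0*54=54
(-1)^1*18=-18
(-1)^2*8=8
(-1)^3*39=-39
(-1)^4*59=59
(-1)^5*22=-22
(-1)^6*58=58
(-1)^7*57=-57
(-1)^8*20=20
chi=63


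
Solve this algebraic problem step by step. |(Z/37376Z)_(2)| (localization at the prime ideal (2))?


2-primary part: 37376=2^9*73
Size=2^9=512


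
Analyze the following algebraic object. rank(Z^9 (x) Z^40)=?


rank(M(x)N) = rank(M)*rank(N)
9*40 = 360


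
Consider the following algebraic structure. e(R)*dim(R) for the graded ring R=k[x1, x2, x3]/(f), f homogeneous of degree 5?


e(R)=deg(f)=5, dim(R)=3-1=2
e*dim=5*2=10


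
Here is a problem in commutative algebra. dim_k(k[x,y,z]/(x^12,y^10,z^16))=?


Basis: x^iy^jz^k, i<12,j<10,k<16
12*10*16=1920


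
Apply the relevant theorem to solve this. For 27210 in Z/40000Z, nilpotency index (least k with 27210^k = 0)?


27210^k mod 40000:
k=1: 27210
k=2: 24100
k=3: 1000
k=4: 10000
k=5: 20000
k=6: 0
First zero at k = 6


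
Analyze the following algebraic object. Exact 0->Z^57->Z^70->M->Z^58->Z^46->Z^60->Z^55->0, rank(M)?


Alt sum=0:
(-1)^0*57 + (-1)^1*70 + (-1)^2*? + (-1)^3*58 + (-1)^4*46 + (-1)^5*60 + (-1)^6*55=0
rank(M)=30


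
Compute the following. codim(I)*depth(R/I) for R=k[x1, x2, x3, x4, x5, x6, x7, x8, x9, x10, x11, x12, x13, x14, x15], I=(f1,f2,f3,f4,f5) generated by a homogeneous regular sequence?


codim=5, depth=dim(R/I)=15-5=10
Product=5*10=50


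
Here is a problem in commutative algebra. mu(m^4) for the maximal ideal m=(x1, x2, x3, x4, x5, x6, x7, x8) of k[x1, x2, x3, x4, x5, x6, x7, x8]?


Graded Nakayama: mu(m^d) = dim_k (m^d/m^(d+1)) = #degree-4 monomials in 8 vars
C(n+d-1,d)=C(11,4)=330


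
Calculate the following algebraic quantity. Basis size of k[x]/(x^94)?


Basis: 1,x,...,x^93
dim=94


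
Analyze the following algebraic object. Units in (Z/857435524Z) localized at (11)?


Local ring = Z/214358881Z.
phi(214358881) = 11^7*(11-1) = 194871710


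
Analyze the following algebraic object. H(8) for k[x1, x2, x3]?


C(d+n-1,n-1)=C(10,2)=45


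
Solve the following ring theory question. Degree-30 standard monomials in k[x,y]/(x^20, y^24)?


k[x,y], I = (x^20, y^24), d = 30
Need i < 20 and d-i < 24.
Range: 7 <= i <= 19.
H(30) = 13


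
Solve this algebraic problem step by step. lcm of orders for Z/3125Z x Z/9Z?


Exponent = lcm of the cyclic orders; pairwise coprime => product.
5^5*3^2=3125*9=28125


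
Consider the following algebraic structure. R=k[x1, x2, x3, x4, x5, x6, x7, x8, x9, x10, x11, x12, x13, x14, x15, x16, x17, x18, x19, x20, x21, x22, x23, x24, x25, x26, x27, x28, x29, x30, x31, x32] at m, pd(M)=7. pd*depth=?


pd+depth=32
depth=32-7=25
pd*depth=7*25=175


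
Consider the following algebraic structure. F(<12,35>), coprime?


gcd(12,35)=1 => F=ab-a-b=12*35-12-35=420-47=373


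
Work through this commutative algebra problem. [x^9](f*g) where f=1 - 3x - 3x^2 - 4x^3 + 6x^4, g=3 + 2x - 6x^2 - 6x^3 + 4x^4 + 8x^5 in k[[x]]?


[x^9] = sum a_i*b_j, i+j=9
  6*8=48
Sum=48


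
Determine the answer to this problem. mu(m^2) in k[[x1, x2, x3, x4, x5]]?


C(n+d-1,d)=C(6,2)=15


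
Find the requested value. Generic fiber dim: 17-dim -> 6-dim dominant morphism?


dim(fiber)=dim(X)-dim(Y)=17-6=11


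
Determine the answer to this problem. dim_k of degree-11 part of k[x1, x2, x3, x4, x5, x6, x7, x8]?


C(d+n-1,n-1)=C(18,7)=31824


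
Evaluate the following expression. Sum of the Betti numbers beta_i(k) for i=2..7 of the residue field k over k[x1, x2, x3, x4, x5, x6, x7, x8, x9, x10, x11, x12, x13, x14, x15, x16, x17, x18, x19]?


Koszul resolution: beta_i(k)=C(n,i), n=19
C(19,2)=171, C(19,3)=969, C(19,4)=3876, C(19,5)=11628, C(19,6)=27132, C(19,7)=50388
Sum=94164


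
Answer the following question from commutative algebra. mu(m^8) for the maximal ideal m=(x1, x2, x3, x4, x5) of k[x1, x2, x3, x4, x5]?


Graded Nakayama: mu(m^d) = dim_k (m^d/m^(d+1)) = #degree-8 monomials in 5 vars
C(n+d-1,d)=C(12,8)=495


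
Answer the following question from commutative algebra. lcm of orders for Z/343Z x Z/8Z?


Exponent = lcm of the cyclic orders; pairwise coprime => product.
7^3*2^3=343*8=2744


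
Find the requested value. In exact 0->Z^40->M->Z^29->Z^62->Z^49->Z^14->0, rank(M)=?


Alt sum=0:
(-1)^0*40 + (-1)^1*? + (-1)^2*29 + (-1)^3*62 + (-1)^4*49 + (-1)^5*14=0
rank(M)=42


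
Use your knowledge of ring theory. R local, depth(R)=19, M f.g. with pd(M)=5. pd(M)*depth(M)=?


pd+depth=19
depth=19-5=14
pd*depth=5*14=70


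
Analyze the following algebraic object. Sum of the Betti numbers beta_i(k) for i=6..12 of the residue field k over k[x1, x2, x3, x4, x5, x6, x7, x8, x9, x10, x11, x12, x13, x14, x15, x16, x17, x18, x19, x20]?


Koszul resolution: beta_i(k)=C(n,i), n=20
C(20,6)=38760, C(20,7)=77520, C(20,8)=125970, C(20,9)=167960, C(20,10)=184756, C(20,11)=167960, C(20,12)=125970
Sum=888896


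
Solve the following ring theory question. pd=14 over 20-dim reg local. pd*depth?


pd+depth=20
depth=20-14=6
pd*depth=14*6=84


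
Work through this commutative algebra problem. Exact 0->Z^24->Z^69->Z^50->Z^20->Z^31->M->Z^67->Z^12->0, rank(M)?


Alt sum=0:
(-1)^0*24 + (-1)^1*69 + (-1)^2*50 + (-1)^3*20 + (-1)^4*31 + (-1)^5*? + (-1)^6*67 + (-1)^7*12=0
rank(M)=71


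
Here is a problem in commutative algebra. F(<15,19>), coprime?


gcd(15,19)=1 => F=ab-a-b=15*19-15-19=285-34=251


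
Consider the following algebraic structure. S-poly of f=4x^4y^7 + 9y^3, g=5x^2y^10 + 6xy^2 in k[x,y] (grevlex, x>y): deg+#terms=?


LT(f)=4x^4y^7, LT(g)=5x^2y^10
lcm(LM)=x^4y^10
S(f,g) (scaled by 20 to clear denominators) = 5y^3*f - 4x^2*g = 45y^6 - 24x^3y^2
2 terms, deg 6.
6+2=8


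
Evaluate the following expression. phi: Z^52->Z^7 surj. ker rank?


rank(ker) = 52-7 = 45


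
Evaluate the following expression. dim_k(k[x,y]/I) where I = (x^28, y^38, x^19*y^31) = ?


k[x,y]/I, I = (x^28, y^38, x^19*y^31)
Rect: 28x38=1064. Corner: (28-19)x(38-31)=63.
dim = 1064-63 = 1001


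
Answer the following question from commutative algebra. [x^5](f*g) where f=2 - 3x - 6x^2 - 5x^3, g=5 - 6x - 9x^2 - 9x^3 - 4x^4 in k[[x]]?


[x^5] = sum a_i*b_j, i+j=5
  -3*-4=12
  -6*-9=54
  -5*-9=45
Sum=111


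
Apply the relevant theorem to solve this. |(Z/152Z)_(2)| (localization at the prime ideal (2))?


2-primary part: 152=2^3*19
Size=2^3=8


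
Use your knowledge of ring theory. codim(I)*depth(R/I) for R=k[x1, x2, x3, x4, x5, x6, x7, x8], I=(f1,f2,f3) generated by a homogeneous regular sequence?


codim=3, depth=dim(R/I)=8-3=5
Product=3*5=15


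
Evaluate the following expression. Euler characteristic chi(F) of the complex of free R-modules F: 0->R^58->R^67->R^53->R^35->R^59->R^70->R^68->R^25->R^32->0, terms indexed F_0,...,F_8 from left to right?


chi = sum (-1)^i * rank:
(-1)^0*58=58
(-1)^1*67=-67
(-1)^2*53=53
(-1)^3*35=-35
(-1)^4*59=59
(-1)^5*70=-70
(-1)^6*68=68
(-1)^7*25=-25
(-1)^8*32=32
chi=73


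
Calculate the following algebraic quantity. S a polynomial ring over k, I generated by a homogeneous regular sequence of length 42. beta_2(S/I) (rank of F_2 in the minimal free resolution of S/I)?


Regular sequence => Koszul complex is the minimal free resolution.
Syz_1 minimally generated by Koszul relations f_i*e_j - f_j*e_i (i<j): mu(Syz_1) = beta_2 = C(m,2) = m(m-1)/2
m=42
42*41/2 = 861


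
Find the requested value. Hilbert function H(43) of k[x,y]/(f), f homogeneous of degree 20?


H(t)=d for t>=d-1.
d=20, t=43
H(43)=20


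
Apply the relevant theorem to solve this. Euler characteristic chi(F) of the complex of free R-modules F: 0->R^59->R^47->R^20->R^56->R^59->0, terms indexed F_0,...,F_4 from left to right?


chi = sum (-1)^i * rank:
(-1)^0*59=59
(-1)^1*47=-47
(-1)^2*20=20
(-1)^3*56=-56
(-1)^4*59=59
chi=35


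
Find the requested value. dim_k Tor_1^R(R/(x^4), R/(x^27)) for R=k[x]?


Tor_1(R/I,R/J)=(I cap J)/IJ=(x^27)/(x^31)
dim=31-27=min(4,27)=4


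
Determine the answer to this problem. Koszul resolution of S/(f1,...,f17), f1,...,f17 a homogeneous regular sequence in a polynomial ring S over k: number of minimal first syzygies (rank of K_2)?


Regular sequence => Koszul complex is the minimal free resolution.
Syz_1 minimally generated by Koszul relations f_i*e_j - f_j*e_i (i<j): mu(Syz_1) = beta_2 = C(m,2) = m(m-1)/2
m=17
17*16/2 = 136


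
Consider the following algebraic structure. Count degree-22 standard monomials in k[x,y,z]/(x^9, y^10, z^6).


Need i<9, j<10, k<6 with i+j+k=22.
For each i, j ranges over max(0,22-i-5)..min(9,22-i):
  i=0: j in [17,9] -> 0
  i=1: j in [16,9] -> 0
  i=2: j in [15,9] -> 0
  i=3: j in [14,9] -> 0
  i=4: j in [13,9] -> 0
  i=5: j in [12,9] -> 0
  i=6: j in [11,9] -> 0
  i=7: j in [10,9] -> 0
  i=8: j in [9,9] -> 1
H(22) = 0+0+0+0+0+0+0+0+1 = 1


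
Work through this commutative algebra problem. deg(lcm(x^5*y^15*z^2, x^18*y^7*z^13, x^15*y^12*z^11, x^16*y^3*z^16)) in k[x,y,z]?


lcm = componentwise max:
x: max(5,18,15,16)=18
y: max(15,7,12,3)=15
z: max(2,13,11,16)=16
Total=18+15+16=49


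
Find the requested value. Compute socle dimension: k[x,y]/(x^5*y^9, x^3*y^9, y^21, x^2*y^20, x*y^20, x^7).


Socle = ann(m) = span of standard monomials u with x*u, y*u in I (staircase corners).
Redundant generators: x^2*y^20, x^5*y^9
Minimal generators: x^7, x^3*y^9, x*y^20, y^21
Corners: y^20, x^2y^19, x^6y^8
Socle dim=3


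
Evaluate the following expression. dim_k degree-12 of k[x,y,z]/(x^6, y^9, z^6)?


Need i<6, j<9, k<6 with i+j+k=12.
For each i, j ranges over max(0,12-i-5)..min(8,12-i):
  i=0: j in [7,8] -> 2
  i=1: j in [6,8] -> 3
  i=2: j in [5,8] -> 4
  i=3: j in [4,8] -> 5
  i=4: j in [3,8] -> 6
  i=5: j in [2,7] -> 6
H(12) = 2+3+4+5+6+6 = 26


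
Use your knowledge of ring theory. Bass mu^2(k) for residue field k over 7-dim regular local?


C(n,i)=C(7,2)=21


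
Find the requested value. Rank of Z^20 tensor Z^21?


rank(M(x)N) = rank(M)*rank(N)
20*21 = 420


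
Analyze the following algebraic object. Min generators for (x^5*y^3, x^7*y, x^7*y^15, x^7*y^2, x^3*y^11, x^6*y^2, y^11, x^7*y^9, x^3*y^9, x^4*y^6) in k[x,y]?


Remove redundant (divisible by others).
x^7*y^15 redundant.
x^7*y^2 redundant.
x^7*y^9 redundant.
x^3*y^11 redundant.
Min: x^7*y, x^6*y^2, x^5*y^3, x^4*y^6, x^3*y^9, y^11
Count=6


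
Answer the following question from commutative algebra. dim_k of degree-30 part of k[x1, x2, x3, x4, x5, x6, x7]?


C(d+n-1,n-1)=C(36,6)=1947792


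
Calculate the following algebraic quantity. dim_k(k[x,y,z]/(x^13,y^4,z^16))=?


Basis: x^iy^jz^k, i<13,j<4,k<16
13*4*16=832


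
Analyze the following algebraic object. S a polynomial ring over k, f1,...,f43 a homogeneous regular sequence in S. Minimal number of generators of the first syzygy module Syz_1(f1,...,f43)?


Regular sequence => Koszul complex is the minimal free resolution.
Syz_1 minimally generated by Koszul relations f_i*e_j - f_j*e_i (i<j): mu(Syz_1) = beta_2 = C(m,2) = m(m-1)/2
m=43
43*42/2 = 903


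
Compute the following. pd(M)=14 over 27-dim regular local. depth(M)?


pd+depth=depth(R)=27
depth=27-14=13


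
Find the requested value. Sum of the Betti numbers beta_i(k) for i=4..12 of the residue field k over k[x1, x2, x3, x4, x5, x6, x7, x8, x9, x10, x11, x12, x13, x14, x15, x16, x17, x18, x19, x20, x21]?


Koszul resolution: beta_i(k)=C(n,i), n=21
C(21,4)=5985, C(21,5)=20349, C(21,6)=54264, C(21,7)=116280, C(21,8)=203490, C(21,9)=293930, C(21,10)=352716, C(21,11)=352716, C(21,12)=293930
Sum=1693660


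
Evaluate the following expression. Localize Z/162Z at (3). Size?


3-primary part: 162=3^4*2
Size=3^4=81


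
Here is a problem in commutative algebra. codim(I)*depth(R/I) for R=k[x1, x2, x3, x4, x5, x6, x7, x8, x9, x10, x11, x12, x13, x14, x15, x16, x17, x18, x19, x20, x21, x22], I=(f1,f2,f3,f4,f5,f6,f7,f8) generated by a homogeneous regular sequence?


codim=8, depth=dim(R/I)=22-8=14
Product=8*14=112


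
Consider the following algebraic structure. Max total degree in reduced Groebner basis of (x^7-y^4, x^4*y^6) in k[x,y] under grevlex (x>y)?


LT(f1)=x^7, LT(f2)=x^4y^6, lcm=x^7y^6
S(f1,f2) = y^6*f1 - x^3*f2 = -y^10
Reduced GB = {f1, f2, y^10}; degrees 7, 10, 10
Max = 10


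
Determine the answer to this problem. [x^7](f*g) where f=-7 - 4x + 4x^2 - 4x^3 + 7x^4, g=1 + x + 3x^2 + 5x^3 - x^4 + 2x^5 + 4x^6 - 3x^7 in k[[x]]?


[x^7] = sum a_i*b_j, i+j=7
  -7*-3=21
  -4*4=-16
  4*2=8
  -4*-1=4
  7*5=35
Sum=52


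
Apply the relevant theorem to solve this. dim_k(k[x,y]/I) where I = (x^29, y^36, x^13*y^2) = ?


k[x,y]/I, I = (x^29, y^36, x^13*y^2)
Rect: 29x36=1044. Corner: (29-13)x(36-2)=544.
dim = 1044-544 = 500


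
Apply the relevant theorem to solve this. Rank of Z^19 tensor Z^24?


rank(M(x)N) = rank(M)*rank(N)
19*24 = 456


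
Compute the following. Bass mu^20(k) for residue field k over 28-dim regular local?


C(n,i)=C(28,20)=3108105


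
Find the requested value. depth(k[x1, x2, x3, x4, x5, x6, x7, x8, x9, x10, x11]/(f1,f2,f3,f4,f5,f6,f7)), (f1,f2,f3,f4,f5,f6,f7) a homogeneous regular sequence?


depth(R)=11
depth(R/I)=11-7=4


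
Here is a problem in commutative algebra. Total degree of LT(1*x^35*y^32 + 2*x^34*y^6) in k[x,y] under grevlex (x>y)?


LT: 1*x^35*y^32
deg_x=35, deg_y=32
Total=35+32=67


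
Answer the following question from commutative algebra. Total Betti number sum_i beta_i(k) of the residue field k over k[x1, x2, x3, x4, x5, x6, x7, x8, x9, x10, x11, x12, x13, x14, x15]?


Koszul resolution: beta_i(k)=C(n,i), n=15
sum_i C(15,i) = 2^15 = 32768


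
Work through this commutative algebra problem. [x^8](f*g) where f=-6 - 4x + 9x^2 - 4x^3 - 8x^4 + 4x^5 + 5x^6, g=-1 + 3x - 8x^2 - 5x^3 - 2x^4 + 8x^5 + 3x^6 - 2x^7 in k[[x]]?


[x^8] = sum a_i*b_j, i+j=8
  -4*-2=8
  9*3=27
  -4*8=-32
  -8*-2=16
  4*-5=-20
  5*-8=-40
Sum=-41


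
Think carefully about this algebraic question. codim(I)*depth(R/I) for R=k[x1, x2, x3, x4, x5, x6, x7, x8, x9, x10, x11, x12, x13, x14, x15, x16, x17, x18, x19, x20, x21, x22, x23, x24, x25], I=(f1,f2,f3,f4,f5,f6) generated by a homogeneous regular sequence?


codim=6, depth=dim(R/I)=25-6=19
Product=6*19=114


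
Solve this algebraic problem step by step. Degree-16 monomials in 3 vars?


C(d+n-1,n-1)=C(18,2)=153


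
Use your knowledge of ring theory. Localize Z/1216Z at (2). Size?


2-primary part: 1216=2^6*19
Size=2^6=64


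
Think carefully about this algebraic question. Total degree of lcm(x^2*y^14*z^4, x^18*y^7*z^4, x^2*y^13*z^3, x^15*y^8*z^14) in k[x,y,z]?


lcm = componentwise max:
x: max(2,18,2,15)=18
y: max(14,7,13,8)=14
z: max(4,4,3,14)=14
Total=18+14+14=46


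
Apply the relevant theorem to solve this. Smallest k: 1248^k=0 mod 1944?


1248^k mod 1944:
k=1: 1248
k=2: 360
k=3: 216
k=4: 1296
k=5: 0
First zero at k = 5


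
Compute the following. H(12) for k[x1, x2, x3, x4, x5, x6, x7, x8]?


C(d+n-1,n-1)=C(19,7)=50388


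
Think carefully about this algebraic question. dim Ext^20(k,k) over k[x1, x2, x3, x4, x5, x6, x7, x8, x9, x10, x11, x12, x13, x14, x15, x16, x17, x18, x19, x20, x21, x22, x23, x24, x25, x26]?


C(n,i)=C(26,20)=230230


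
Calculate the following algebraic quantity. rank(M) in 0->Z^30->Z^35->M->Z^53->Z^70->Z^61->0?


Alt sum=0:
(-1)^0*30 + (-1)^1*35 + (-1)^2*? + (-1)^3*53 + (-1)^4*70 + (-1)^5*61=0
rank(M)=49


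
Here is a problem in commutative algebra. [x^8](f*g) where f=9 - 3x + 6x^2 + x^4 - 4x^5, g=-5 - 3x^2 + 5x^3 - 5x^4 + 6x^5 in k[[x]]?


[x^8] = sum a_i*b_j, i+j=8
  1*-5=-5
  -4*5=-20
Sum=-25


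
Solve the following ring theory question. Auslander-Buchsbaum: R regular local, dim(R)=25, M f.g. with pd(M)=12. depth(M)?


pd+depth=depth(R)=25
depth=25-12=13


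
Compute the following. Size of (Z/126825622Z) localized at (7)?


7-primary part: 126825622=7^8*22
Size=7^8=5764801


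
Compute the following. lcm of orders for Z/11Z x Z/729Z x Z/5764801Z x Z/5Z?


Exponent = lcm of the cyclic orders; pairwise coprime => product.
11^1*3^6*7^8*5^1=11*729*5764801*5=231139696095


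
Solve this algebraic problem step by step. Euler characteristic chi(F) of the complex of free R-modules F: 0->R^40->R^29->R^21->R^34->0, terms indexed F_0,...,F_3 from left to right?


chi = sum (-1)^i * rank:
(-1)^0*40=40
(-1)^1*29=-29
(-1)^2*21=21
(-1)^3*34=-34
chi=-2


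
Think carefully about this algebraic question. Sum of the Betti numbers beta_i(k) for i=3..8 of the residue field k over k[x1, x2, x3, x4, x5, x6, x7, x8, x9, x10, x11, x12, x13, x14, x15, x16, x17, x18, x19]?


Koszul resolution: beta_i(k)=C(n,i), n=19
C(19,3)=969, C(19,4)=3876, C(19,5)=11628, C(19,6)=27132, C(19,7)=50388, C(19,8)=75582
Sum=169575


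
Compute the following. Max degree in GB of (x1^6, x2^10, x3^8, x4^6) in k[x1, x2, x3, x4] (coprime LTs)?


Pure powers, coprime LTs => already GB.
Degrees: 6, 10, 8, 6
Max=10


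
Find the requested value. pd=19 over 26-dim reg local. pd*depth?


pd+depth=26
depth=26-19=7
pd*depth=19*7=133


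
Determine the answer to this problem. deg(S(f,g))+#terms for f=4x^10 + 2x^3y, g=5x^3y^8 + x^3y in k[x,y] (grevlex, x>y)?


LT(f)=4x^10, LT(g)=5x^3y^8
lcm(LM)=x^10y^8
S(f,g) (scaled by 20 to clear denominators) = 5y^8*f - 4x^7*g = 10x^3y^9 - 4x^10y
2 terms, deg 12.
12+2=14


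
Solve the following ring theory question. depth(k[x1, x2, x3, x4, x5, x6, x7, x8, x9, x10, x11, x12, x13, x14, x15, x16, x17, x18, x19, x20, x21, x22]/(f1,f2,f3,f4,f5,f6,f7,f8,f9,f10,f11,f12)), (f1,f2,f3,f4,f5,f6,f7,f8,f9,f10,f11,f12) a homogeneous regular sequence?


depth(R)=22
depth(R/I)=22-12=10
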